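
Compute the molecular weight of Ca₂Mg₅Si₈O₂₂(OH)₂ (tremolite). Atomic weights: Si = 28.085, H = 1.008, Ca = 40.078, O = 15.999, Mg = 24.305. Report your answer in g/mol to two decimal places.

812.35 g/mol

M = 2·40.078 + 5·24.305 + 8·28.085 + 24·15.999 + 2·1.008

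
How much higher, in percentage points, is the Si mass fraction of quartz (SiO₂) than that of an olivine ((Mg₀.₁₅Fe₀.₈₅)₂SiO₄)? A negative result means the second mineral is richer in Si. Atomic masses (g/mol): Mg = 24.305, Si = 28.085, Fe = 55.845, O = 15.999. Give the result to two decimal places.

32.29 percentage points

M(SiO₂) = 60.083 g/mol, so wt% Si = 28.085/60.083 × 100 = 46.74%.
M((Mg₀.₁₅Fe₀.₈₅)₂SiO₄) = 194.309 g/mol, so wt% Si = 28.085/194.309 × 100 = 14.45%.
46.74 − 14.45 = 32.29 pp.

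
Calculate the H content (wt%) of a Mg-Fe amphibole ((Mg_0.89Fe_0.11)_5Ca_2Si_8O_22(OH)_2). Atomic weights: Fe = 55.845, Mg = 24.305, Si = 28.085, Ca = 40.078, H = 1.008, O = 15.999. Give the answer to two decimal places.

0.24 wt%

Molar mass of (Mg_0.89Fe_0.11)_5Ca_2Si_8O_22(OH)_2: 4.45*24.305 + 0.55*55.845 + 2*40.078 + 8*28.085 + 24*15.999 + 2*1.008 = 829.700 g/mol.
Mass of H per formula unit: 2 × 1.008 = 2.016 g.
Weight fraction H = 2.016 / 829.700 = 0.0024.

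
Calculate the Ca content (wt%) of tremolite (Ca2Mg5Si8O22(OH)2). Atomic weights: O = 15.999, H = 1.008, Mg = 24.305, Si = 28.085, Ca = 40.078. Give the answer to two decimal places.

9.87 wt%

Molar mass of Ca2Mg5Si8O22(OH)2: 2×40.078 + 5×24.305 + 8×28.085 + 24×15.999 + 2×1.008 = 812.353 g/mol.
Mass of Ca per formula unit: 2 × 40.078 = 80.156 g.
Weight fraction Ca = 80.156 / 812.353 = 0.0987.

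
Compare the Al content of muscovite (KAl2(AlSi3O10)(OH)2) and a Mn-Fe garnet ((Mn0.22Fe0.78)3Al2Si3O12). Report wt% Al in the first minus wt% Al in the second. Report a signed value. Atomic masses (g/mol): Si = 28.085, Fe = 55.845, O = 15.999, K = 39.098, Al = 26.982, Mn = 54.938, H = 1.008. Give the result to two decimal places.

M(KAl2(AlSi3O10)(OH)2) = 398.303 g/mol, so wt% Al = 80.946/398.303 × 100 = 20.32%.
M((Mn0.22Fe0.78)3Al2Si3O12) = 497.143 g/mol, so wt% Al = 53.964/497.143 × 100 = 10.85%.
20.32 − 10.85 = 9.47 pp.

9.47 percentage points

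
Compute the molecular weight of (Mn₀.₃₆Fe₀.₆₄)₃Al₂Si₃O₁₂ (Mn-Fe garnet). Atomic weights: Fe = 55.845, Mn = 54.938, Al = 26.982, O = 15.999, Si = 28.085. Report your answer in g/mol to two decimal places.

496.76 g/mol

The formula mass is the sum 1.08×54.938 + 1.92×55.845 + 2×26.982 + 3×28.085 + 12×15.999.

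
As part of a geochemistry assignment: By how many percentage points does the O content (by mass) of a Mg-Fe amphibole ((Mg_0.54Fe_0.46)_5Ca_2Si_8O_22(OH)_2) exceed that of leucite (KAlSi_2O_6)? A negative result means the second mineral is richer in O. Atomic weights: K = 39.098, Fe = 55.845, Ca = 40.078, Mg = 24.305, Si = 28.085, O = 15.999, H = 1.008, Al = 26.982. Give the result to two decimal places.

O in (Mg_0.54Fe_0.46)_5Ca_2Si_8O_22(OH)_2: molar mass 884.895 g/mol; 24×15.999 = 383.976 g → 43.39 wt%.
O in KAlSi_2O_6: molar mass 218.244 g/mol; 6×15.999 = 95.994 g → 43.98 wt%.
Difference = 43.39 − 43.98 = -0.59 percentage points.

-0.59 percentage points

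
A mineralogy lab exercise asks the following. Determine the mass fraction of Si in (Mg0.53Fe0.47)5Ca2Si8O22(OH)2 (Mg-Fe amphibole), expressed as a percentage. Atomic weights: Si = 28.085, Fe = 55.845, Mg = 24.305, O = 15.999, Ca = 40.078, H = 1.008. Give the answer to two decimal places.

25.35 mass %

Formula mass = 2.65·24.305 + 2.35·55.845 + 2·40.078 + 8·28.085 + 24·15.999 + 2·1.008 = 886.472 g/mol, of which 224.680 g is Si.
So Si makes up 224.680/886.472 = 0.2535 of the mass, i.e. 25.35%.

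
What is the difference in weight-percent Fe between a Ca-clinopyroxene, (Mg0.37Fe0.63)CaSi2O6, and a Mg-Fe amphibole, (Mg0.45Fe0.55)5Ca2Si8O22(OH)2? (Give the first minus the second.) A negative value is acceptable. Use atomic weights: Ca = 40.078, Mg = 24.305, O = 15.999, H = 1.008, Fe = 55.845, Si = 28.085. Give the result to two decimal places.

Fe in (Mg0.37Fe0.63)CaSi2O6: molar mass 236.417 g/mol; 0.63×55.845 = 35.182 g → 14.88 wt%.
Fe in (Mg0.45Fe0.55)5Ca2Si8O22(OH)2: molar mass 899.088 g/mol; 2.75×55.845 = 153.574 g → 17.08 wt%.
Difference = 14.88 − 17.08 = -2.20 percentage points.

-2.20 percentage points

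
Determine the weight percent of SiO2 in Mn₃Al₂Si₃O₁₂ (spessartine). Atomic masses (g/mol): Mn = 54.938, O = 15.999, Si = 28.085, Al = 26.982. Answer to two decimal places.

Formula mass = 495.021 g/mol.
3 Si → 3.0000 mol SiO2 per formula unit; M(SiO2) = 60.083, so SiO2 mass = 180.249 g.
180.249/495.021 × 100 = 36.41 wt%.

36.41 wt%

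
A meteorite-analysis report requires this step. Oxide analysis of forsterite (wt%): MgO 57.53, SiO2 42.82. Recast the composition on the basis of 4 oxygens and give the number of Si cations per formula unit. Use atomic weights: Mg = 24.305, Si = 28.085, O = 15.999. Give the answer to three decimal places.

0.999 Si apfu

MgO: 57.53/40.304 = 1.42740 mol → 1.42740 mol Mg, 1.42740 mol O.
SiO2: 42.82/60.083 = 0.71268 mol → 0.71268 mol Si, 1.42536 mol O.
Total oxygen = 2.85276 mol. Normalization factor = 4/2.85276 = 1.40215.
Si per 4 O = 0.71268 × 1.40215 = 0.999.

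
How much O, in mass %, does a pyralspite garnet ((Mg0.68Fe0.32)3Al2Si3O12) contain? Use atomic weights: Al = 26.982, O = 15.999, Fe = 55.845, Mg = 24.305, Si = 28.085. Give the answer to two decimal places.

44.30 mass %

Formula mass = 2.04×24.305 + 0.96×55.845 + 2×26.982 + 3×28.085 + 12×15.999 = 433.400 g/mol, of which 191.988 g is O.
So O makes up 191.988/433.400 = 0.4430 of the mass, i.e. 44.30%.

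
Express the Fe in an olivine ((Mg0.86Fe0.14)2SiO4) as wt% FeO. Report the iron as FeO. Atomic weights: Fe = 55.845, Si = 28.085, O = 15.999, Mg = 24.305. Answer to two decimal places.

Formula mass = 149.522 g/mol.
0.28 Fe → 0.2800 mol FeO per formula unit; M(FeO) = 71.844, so FeO mass = 20.116 g.
20.116/149.522 × 100 = 13.45 wt%.

13.45 wt%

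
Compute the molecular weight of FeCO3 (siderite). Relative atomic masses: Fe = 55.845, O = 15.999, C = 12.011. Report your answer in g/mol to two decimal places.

115.85 g/mol

The formula mass is the sum 1·55.845 + 1·12.011 + 3·15.999.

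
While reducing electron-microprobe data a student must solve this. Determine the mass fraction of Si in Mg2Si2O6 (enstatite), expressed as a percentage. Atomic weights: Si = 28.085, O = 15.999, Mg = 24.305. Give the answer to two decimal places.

27.98 mass %

Molar mass of Mg2Si2O6: 2*24.305 + 2*28.085 + 6*15.999 = 200.774 g/mol.
Mass of Si per formula unit: 2 × 28.085 = 56.170 g.
Weight fraction Si = 56.170 / 200.774 = 0.2798.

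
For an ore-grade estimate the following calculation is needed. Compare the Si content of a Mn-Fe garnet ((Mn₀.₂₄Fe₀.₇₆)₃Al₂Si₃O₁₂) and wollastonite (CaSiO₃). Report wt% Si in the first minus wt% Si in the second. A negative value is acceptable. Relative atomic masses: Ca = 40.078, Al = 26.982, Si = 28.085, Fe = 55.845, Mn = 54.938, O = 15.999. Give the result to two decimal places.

-7.23 percentage points

First mineral: 84.255 g Si in 497.089 g formula = 16.95 wt% Si.
Second mineral: 28.085 g Si in 116.160 g formula = 24.18 wt% Si.
16.95% − 24.18% gives a difference of -7.23 percentage points.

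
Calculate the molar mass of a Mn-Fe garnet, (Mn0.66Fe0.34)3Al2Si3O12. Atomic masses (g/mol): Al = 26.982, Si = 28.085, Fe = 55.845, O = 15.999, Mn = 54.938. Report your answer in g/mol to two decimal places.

The formula mass is the sum 1.98·54.938 + 1.02·55.845 + 2·26.982 + 3·28.085 + 12·15.999.

495.95 g/mol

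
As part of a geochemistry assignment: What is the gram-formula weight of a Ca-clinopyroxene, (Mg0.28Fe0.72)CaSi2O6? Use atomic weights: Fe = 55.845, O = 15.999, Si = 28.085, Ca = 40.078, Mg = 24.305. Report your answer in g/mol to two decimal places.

The formula mass is the sum 0.28*24.305 + 0.72*55.845 + 1*40.078 + 2*28.085 + 6*15.999.

239.26 g/mol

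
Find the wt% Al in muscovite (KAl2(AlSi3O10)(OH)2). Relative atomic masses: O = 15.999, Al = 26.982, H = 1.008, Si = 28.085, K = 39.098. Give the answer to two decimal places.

20.32 weight percent

Formula mass = 1·39.098 + 3·26.982 + 3·28.085 + 12·15.999 + 2·1.008 = 398.303 g/mol, of which 80.946 g is Al.
So Al makes up 80.946/398.303 = 0.2032 of the mass, i.e. 20.32%.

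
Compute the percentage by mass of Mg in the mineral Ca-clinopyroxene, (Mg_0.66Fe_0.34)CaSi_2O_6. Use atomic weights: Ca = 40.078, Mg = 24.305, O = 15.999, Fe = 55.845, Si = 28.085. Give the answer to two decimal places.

Formula mass = 0.66*24.305 + 0.34*55.845 + 1*40.078 + 2*28.085 + 6*15.999 = 227.271 g/mol, of which 16.041 g is Mg.
So Mg makes up 16.041/227.271 = 0.0706 of the mass, i.e. 7.06%.

7.06 weight percent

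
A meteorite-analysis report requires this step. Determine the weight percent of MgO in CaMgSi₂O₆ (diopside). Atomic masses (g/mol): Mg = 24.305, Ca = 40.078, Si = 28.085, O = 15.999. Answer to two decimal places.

M(CaMgSi₂O₆) = 216.547 g/mol; M(MgO) = 40.304 g/mol.
Moles MgO per formula unit = 1 Mg ÷ 1 = 1.0000.
MgO fraction = (1.0000 × 40.304) / 216.547 = 40.304/216.547 = 0.1861.

18.61 wt%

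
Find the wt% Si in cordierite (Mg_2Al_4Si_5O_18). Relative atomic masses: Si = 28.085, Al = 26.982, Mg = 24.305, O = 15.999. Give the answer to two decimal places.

Molar mass of Mg_2Al_4Si_5O_18: 2*24.305 + 4*26.982 + 5*28.085 + 18*15.999 = 584.945 g/mol.
Mass of Si per formula unit: 5 × 28.085 = 140.425 g.
Weight fraction Si = 140.425 / 584.945 = 0.2401.

24.01 mass %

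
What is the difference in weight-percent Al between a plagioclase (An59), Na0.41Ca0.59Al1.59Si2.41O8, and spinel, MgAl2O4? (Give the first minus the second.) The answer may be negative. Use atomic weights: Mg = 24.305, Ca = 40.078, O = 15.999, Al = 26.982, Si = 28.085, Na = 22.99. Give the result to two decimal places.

First mineral: 42.901 g Al in 271.650 g formula = 15.79 wt% Al.
Second mineral: 53.964 g Al in 142.265 g formula = 37.93 wt% Al.
15.79% − 37.93% gives a difference of -22.14 percentage points.

-22.14 percentage points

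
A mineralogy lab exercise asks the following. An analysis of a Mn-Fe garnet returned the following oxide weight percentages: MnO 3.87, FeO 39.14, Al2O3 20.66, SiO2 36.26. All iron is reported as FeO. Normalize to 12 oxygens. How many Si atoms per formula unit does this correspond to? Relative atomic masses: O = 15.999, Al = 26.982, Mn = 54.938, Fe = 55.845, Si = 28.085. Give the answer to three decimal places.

3.000 Si apfu

MnO: 3.87/70.937 = 0.05456 mol → 0.05456 mol Mn, 0.05456 mol O.
FeO: 39.14/71.844 = 0.54479 mol → 0.54479 mol Fe, 0.54479 mol O.
Al2O3: 20.66/101.961 = 0.20263 mol → 0.40526 mol Al, 0.60789 mol O.
SiO2: 36.26/60.083 = 0.60350 mol → 0.60350 mol Si, 1.20700 mol O.
Total oxygen = 2.41424 mol. Normalization factor = 12/2.41424 = 4.97051.
Si per 12 O = 0.60350 × 4.97051 = 3.000.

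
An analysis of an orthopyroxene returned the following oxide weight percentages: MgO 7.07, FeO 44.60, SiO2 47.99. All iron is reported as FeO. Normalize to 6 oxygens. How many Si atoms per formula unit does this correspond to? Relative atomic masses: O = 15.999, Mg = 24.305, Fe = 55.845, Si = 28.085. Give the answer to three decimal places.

2.002 Si apfu

MgO: 7.07/40.304 = 0.17542 mol → 0.17542 mol Mg, 0.17542 mol O.
FeO: 44.60/71.844 = 0.62079 mol → 0.62079 mol Fe, 0.62079 mol O.
SiO2: 47.99/60.083 = 0.79873 mol → 0.79873 mol Si, 1.59746 mol O.
Total oxygen = 2.39367 mol. Normalization factor = 6/2.39367 = 2.50661.
Si per 6 O = 0.79873 × 2.50661 = 2.002.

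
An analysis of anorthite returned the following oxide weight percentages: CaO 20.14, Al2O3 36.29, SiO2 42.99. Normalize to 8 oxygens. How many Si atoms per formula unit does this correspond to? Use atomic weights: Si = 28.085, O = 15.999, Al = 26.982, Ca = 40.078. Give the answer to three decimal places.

20.14 wt% CaO ÷ 56.077 g/mol = 0.35915 mol, giving 0.35915 Ca and 0.35915 O.
36.29 wt% Al2O3 ÷ 101.961 g/mol = 0.35592 mol, giving 0.71184 Al and 1.06776 O.
42.99 wt% SiO2 ÷ 60.083 g/mol = 0.71551 mol, giving 0.71551 Si and 1.43102 O.
Oxygen sums to 2.85793; scaling by 8/2.85793 = 2.79923 puts the formula on 8 O.
Si: 0.71551 × 2.79923 = 2.003 atoms per formula unit.

2.003 Si apfu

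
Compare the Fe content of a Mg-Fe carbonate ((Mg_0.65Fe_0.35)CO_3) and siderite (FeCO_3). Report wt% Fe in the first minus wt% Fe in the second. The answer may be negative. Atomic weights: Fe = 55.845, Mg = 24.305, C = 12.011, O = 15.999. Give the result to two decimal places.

-27.70 percentage points

M((Mg_0.65Fe_0.35)CO_3) = 95.352 g/mol, so wt% Fe = 19.546/95.352 × 100 = 20.50%.
M(FeCO_3) = 115.853 g/mol, so wt% Fe = 55.845/115.853 × 100 = 48.20%.
20.50 − 48.20 = -27.70 pp.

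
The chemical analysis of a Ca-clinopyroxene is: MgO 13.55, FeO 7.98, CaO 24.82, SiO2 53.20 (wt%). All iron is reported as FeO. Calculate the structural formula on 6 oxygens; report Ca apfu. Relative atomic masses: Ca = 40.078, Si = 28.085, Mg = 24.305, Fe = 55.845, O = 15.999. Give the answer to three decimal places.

0.998 Ca apfu

MgO: 13.55/40.304 = 0.33619 mol → 0.33619 mol Mg, 0.33619 mol O.
FeO: 7.98/71.844 = 0.11107 mol → 0.11107 mol Fe, 0.11107 mol O.
CaO: 24.82/56.077 = 0.44261 mol → 0.44261 mol Ca, 0.44261 mol O.
SiO2: 53.20/60.083 = 0.88544 mol → 0.88544 mol Si, 1.77088 mol O.
Total oxygen = 2.66075 mol. Normalization factor = 6/2.66075 = 2.25500.
Ca per 6 O = 0.44261 × 2.25500 = 0.998.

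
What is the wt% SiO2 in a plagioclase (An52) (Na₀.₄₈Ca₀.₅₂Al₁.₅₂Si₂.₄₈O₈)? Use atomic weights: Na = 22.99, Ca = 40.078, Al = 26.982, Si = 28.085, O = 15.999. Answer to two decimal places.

Molar mass of Na₀.₄₈Ca₀.₅₂Al₁.₅₂Si₂.₄₈O₈ = 0.48*22.99 + 0.52*40.078 + 1.52*26.982 + 2.48*28.085 + 8*15.999 = 270.531 g/mol.
Each formula unit contains 2.48 Si, equivalent to 2.48/1 = 2.4800 mol SiO2.
M(SiO2) = 1×28.085 + 2×15.999 = 60.083 g/mol.
Mass of SiO2 per formula unit = 2.4800 × 60.083 = 149.006 g.
SiO2 wt% = 149.006 / 270.531 × 100 = 55.08%.

55.08 wt%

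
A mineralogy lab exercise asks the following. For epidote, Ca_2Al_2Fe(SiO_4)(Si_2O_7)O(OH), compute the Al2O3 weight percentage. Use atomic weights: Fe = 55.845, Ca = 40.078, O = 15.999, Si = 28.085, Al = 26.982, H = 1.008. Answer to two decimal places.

21.10 wt%

Formula mass = 483.215 g/mol.
2 Al → 1.0000 mol Al2O3 per formula unit; M(Al2O3) = 101.961, so Al2O3 mass = 101.961 g.
101.961/483.215 × 100 = 21.10 wt%.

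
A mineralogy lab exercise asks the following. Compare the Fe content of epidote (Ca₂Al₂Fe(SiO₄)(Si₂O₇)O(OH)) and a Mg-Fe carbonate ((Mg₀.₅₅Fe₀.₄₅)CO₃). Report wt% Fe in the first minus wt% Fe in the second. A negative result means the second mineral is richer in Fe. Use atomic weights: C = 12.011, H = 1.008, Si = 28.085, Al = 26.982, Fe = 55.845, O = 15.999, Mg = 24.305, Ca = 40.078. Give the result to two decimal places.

-13.95 percentage points

Fe in Ca₂Al₂Fe(SiO₄)(Si₂O₇)O(OH): molar mass 483.215 g/mol; 1×55.845 = 55.845 g → 11.56 wt%.
Fe in (Mg₀.₅₅Fe₀.₄₅)CO₃: molar mass 98.506 g/mol; 0.45×55.845 = 25.130 g → 25.51 wt%.
Difference = 11.56 − 25.51 = -13.95 percentage points.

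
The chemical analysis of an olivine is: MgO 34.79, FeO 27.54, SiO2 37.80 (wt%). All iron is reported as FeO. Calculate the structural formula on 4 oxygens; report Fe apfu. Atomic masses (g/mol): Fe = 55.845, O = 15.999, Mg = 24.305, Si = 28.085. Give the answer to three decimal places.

34.79 wt% MgO ÷ 40.304 g/mol = 0.86319 mol, giving 0.86319 Mg and 0.86319 O.
27.54 wt% FeO ÷ 71.844 g/mol = 0.38333 mol, giving 0.38333 Fe and 0.38333 O.
37.80 wt% SiO2 ÷ 60.083 g/mol = 0.62913 mol, giving 0.62913 Si and 1.25826 O.
Oxygen sums to 2.50478; scaling by 4/2.50478 = 1.59695 puts the formula on 4 O.
Fe: 0.38333 × 1.59695 = 0.612 atoms per formula unit.

0.612 Fe apfu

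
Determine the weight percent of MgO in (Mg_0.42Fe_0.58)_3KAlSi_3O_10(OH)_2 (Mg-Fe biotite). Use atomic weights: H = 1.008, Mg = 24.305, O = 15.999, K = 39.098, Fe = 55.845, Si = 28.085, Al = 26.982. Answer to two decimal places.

M((Mg_0.42Fe_0.58)_3KAlSi_3O_10(OH)_2) = 472.134 g/mol; M(MgO) = 40.304 g/mol.
Moles MgO per formula unit = 1.26 Mg ÷ 1 = 1.2600.
MgO fraction = (1.2600 × 40.304) / 472.134 = 50.783/472.134 = 0.1076.

10.76 wt%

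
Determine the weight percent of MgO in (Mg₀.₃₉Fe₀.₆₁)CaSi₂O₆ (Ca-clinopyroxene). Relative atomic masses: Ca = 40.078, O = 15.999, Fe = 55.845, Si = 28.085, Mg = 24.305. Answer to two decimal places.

6.67 wt%

Formula mass = 235.786 g/mol.
0.39 Mg → 0.3900 mol MgO per formula unit; M(MgO) = 40.304, so MgO mass = 15.719 g.
15.719/235.786 × 100 = 6.67 wt%.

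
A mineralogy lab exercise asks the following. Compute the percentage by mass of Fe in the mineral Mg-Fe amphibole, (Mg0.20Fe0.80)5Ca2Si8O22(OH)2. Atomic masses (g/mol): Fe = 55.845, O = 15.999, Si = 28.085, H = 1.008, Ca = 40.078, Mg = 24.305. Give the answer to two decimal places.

Formula mass = 1×24.305 + 4×55.845 + 2×40.078 + 8×28.085 + 24×15.999 + 2×1.008 = 938.513 g/mol, of which 223.380 g is Fe.
So Fe makes up 223.380/938.513 = 0.2380 of the mass, i.e. 23.80%.

23.80 weight percent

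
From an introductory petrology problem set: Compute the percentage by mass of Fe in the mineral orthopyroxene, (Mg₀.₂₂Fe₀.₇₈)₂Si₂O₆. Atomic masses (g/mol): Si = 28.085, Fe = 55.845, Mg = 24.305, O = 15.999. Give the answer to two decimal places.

M((Mg₀.₂₂Fe₀.₇₈)₂Si₂O₆) = 249.976 g/mol.
Fe contributes 1.56 × 55.845 = 87.118 g per mole.
87.118/249.976 = 0.3485 → 34.85%.

34.85 weight percent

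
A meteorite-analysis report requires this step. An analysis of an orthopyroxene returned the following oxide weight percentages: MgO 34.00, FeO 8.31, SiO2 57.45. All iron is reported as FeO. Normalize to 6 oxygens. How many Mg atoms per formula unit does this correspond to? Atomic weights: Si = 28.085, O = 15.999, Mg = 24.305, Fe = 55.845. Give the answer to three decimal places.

MgO (M=40.304): mol = 0.84359; Mg = 0.84359, O = 0.84359.
FeO (M=71.844): mol = 0.11567; Fe = 0.11567, O = 0.11567.
SiO2 (M=60.083): mol = 0.95618; Si = 0.95618, O = 1.91236.
ΣO = 2.87162; factor = 6/ΣO = 2.08941.
Mg apfu = 0.84359 × 2.08941 = 1.763.

1.763 Mg apfu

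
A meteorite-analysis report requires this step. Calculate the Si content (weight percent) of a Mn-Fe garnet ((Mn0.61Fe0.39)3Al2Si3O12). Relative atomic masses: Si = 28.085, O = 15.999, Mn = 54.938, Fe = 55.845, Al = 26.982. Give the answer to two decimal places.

Molar mass of (Mn0.61Fe0.39)3Al2Si3O12: 1.83*54.938 + 1.17*55.845 + 2*26.982 + 3*28.085 + 12*15.999 = 496.082 g/mol.
Mass of Si per formula unit: 3 × 28.085 = 84.255 g.
Weight fraction Si = 84.255 / 496.082 = 0.1698.

16.98 weight percent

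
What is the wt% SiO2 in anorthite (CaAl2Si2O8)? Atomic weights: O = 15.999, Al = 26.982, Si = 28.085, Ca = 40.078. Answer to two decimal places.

43.19 wt%

Formula mass = 278.204 g/mol.
2 Si → 2.0000 mol SiO2 per formula unit; M(SiO2) = 60.083, so SiO2 mass = 120.166 g.
120.166/278.204 × 100 = 43.19 wt%.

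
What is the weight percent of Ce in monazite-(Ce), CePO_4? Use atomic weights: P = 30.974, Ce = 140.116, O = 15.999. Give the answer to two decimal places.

M(CePO_4) = 235.086 g/mol.
Ce contributes 1 × 140.116 = 140.116 g per mole.
140.116/235.086 = 0.5960 → 59.60%.

59.60 wt%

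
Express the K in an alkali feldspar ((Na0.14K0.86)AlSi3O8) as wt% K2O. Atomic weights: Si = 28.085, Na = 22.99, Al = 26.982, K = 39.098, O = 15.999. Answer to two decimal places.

M((Na0.14K0.86)AlSi3O8) = 276.072 g/mol; M(K2O) = 94.195 g/mol.
Moles K2O per formula unit = 0.86 K ÷ 2 = 0.4300.
K2O fraction = (0.4300 × 94.195) / 276.072 = 40.504/276.072 = 0.1467.

14.67 wt%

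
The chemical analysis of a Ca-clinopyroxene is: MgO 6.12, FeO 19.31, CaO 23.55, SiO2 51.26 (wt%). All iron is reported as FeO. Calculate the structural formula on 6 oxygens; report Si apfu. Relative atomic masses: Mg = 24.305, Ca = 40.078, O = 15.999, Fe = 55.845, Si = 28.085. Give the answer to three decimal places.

6.12 wt% MgO ÷ 40.304 g/mol = 0.15185 mol, giving 0.15185 Mg and 0.15185 O.
19.31 wt% FeO ÷ 71.844 g/mol = 0.26878 mol, giving 0.26878 Fe and 0.26878 O.
23.55 wt% CaO ÷ 56.077 g/mol = 0.41996 mol, giving 0.41996 Ca and 0.41996 O.
51.26 wt% SiO2 ÷ 60.083 g/mol = 0.85315 mol, giving 0.85315 Si and 1.70630 O.
Oxygen sums to 2.54689; scaling by 6/2.54689 = 2.35581 puts the formula on 6 O.
Si: 0.85315 × 2.35581 = 2.010 atoms per formula unit.

2.010 Si apfu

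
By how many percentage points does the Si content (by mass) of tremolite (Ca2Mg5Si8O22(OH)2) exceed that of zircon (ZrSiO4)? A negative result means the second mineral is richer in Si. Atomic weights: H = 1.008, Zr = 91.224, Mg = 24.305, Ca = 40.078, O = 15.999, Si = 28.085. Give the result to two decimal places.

M(Ca2Mg5Si8O22(OH)2) = 812.353 g/mol, so wt% Si = 224.680/812.353 × 100 = 27.66%.
M(ZrSiO4) = 183.305 g/mol, so wt% Si = 28.085/183.305 × 100 = 15.32%.
27.66 − 15.32 = 12.34 pp.

12.34 percentage points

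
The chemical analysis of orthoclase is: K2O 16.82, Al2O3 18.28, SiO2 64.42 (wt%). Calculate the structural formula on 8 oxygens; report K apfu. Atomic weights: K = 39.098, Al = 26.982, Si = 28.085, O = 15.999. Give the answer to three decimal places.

K2O (M=94.195): mol = 0.17857; K = 0.35714, O = 0.17857.
Al2O3 (M=101.961): mol = 0.17928; Al = 0.35856, O = 0.53784.
SiO2 (M=60.083): mol = 1.07218; Si = 1.07218, O = 2.14436.
ΣO = 2.86077; factor = 8/ΣO = 2.79645.
K apfu = 0.35714 × 2.79645 = 0.999.

0.999 K apfu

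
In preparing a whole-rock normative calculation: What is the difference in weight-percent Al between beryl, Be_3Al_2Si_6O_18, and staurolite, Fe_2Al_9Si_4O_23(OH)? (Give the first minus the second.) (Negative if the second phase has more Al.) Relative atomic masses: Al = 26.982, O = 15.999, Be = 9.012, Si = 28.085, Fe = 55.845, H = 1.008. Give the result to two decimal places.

First mineral: 53.964 g Al in 537.492 g formula = 10.04 wt% Al.
Second mineral: 242.838 g Al in 851.852 g formula = 28.51 wt% Al.
10.04% − 28.51% gives a difference of -18.47 percentage points.

-18.47 percentage points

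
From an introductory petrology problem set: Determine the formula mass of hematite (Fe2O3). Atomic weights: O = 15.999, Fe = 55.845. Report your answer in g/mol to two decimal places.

M = 2·55.845 + 3·15.999

159.69 g/mol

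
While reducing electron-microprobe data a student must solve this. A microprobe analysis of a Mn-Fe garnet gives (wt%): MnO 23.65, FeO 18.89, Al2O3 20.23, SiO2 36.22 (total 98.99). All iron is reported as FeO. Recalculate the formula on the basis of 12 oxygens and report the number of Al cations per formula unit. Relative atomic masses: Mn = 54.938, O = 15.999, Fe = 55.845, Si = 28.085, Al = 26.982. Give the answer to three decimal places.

MnO: 23.65/70.937 = 0.33339 mol → 0.33339 mol Mn, 0.33339 mol O.
FeO: 18.89/71.844 = 0.26293 mol → 0.26293 mol Fe, 0.26293 mol O.
Al2O3: 20.23/101.961 = 0.19841 mol → 0.39682 mol Al, 0.59523 mol O.
SiO2: 36.22/60.083 = 0.60283 mol → 0.60283 mol Si, 1.20566 mol O.
Total oxygen = 2.39721 mol. Normalization factor = 12/2.39721 = 5.00582.
Al per 12 O = 0.39682 × 5.00582 = 1.986.

1.986 Al apfu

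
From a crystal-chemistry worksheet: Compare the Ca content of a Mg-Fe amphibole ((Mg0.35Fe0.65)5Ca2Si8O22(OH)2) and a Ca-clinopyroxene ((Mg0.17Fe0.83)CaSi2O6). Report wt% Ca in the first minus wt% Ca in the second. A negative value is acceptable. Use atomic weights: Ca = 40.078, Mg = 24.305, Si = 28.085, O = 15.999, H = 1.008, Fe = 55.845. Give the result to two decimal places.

-7.75 percentage points

Ca in (Mg0.35Fe0.65)5Ca2Si8O22(OH)2: molar mass 914.858 g/mol; 2×40.078 = 80.156 g → 8.76 wt%.
Ca in (Mg0.17Fe0.83)CaSi2O6: molar mass 242.725 g/mol; 1×40.078 = 40.078 g → 16.51 wt%.
Difference = 8.76 − 16.51 = -7.75 percentage points.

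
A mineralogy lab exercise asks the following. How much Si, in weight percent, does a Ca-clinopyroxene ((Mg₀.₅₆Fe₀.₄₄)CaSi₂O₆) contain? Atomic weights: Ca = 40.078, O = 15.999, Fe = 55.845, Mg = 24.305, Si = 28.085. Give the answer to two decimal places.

24.38 weight percent

M((Mg₀.₅₆Fe₀.₄₄)CaSi₂O₆) = 230.425 g/mol.
Si contributes 2 × 28.085 = 56.170 g per mole.
56.170/230.425 = 0.2438 → 24.38%.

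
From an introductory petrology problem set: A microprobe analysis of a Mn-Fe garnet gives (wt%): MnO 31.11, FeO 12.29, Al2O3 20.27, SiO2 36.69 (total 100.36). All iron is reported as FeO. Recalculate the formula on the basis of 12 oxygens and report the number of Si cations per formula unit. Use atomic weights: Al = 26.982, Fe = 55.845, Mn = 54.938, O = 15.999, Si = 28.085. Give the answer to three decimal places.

MnO (M=70.937): mol = 0.43856; Mn = 0.43856, O = 0.43856.
FeO (M=71.844): mol = 0.17107; Fe = 0.17107, O = 0.17107.
Al2O3 (M=101.961): mol = 0.19880; Al = 0.39760, O = 0.59640.
SiO2 (M=60.083): mol = 0.61066; Si = 0.61066, O = 1.22132.
ΣO = 2.42735; factor = 12/ΣO = 4.94366.
Si apfu = 0.61066 × 4.94366 = 3.019.

3.019 Si apfu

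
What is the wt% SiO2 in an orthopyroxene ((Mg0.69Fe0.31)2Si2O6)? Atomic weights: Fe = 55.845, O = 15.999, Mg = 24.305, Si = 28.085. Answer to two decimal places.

54.54 wt%

Molar mass of (Mg0.69Fe0.31)2Si2O6 = 1.38·24.305 + 0.62·55.845 + 2·28.085 + 6·15.999 = 220.329 g/mol.
Each formula unit contains 2 Si, equivalent to 2/1 = 2.0000 mol SiO2.
M(SiO2) = 1×28.085 + 2×15.999 = 60.083 g/mol.
Mass of SiO2 per formula unit = 2.0000 × 60.083 = 120.166 g.
SiO2 wt% = 120.166 / 220.329 × 100 = 54.54%.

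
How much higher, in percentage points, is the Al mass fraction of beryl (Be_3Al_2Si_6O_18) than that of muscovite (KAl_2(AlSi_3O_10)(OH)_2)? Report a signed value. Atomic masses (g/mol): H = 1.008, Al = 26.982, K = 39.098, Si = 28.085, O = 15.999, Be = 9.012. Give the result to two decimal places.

Al in Be_3Al_2Si_6O_18: molar mass 537.492 g/mol; 2×26.982 = 53.964 g → 10.04 wt%.
Al in KAl_2(AlSi_3O_10)(OH)_2: molar mass 398.303 g/mol; 3×26.982 = 80.946 g → 20.32 wt%.
Difference = 10.04 − 20.32 = -10.28 percentage points.

-10.28 percentage points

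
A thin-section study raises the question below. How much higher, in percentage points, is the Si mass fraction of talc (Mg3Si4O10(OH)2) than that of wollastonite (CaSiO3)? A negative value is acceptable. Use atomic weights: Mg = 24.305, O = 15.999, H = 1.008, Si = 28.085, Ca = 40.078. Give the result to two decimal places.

First mineral: 112.340 g Si in 379.259 g formula = 29.62 wt% Si.
Second mineral: 28.085 g Si in 116.160 g formula = 24.18 wt% Si.
29.62% − 24.18% gives a difference of 5.44 percentage points.

5.44 percentage points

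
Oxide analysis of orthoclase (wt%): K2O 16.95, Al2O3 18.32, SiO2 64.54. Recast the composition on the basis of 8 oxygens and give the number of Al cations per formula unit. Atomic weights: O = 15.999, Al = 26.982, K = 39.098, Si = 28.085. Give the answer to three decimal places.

K2O: 16.95/94.195 = 0.17995 mol → 0.35990 mol K, 0.17995 mol O.
Al2O3: 18.32/101.961 = 0.17968 mol → 0.35936 mol Al, 0.53904 mol O.
SiO2: 64.54/60.083 = 1.07418 mol → 1.07418 mol Si, 2.14836 mol O.
Total oxygen = 2.86735 mol. Normalization factor = 8/2.86735 = 2.79003.
Al per 8 O = 0.35936 × 2.79003 = 1.003.

1.003 Al apfu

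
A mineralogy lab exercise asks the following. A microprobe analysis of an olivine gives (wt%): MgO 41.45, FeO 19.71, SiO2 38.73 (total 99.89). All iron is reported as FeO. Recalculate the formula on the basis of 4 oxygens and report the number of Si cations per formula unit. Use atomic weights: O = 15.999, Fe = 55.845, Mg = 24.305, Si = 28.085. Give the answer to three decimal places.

41.45 wt% MgO ÷ 40.304 g/mol = 1.02843 mol, giving 1.02843 Mg and 1.02843 O.
19.71 wt% FeO ÷ 71.844 g/mol = 0.27434 mol, giving 0.27434 Fe and 0.27434 O.
38.73 wt% SiO2 ÷ 60.083 g/mol = 0.64461 mol, giving 0.64461 Si and 1.28922 O.
Oxygen sums to 2.59199; scaling by 4/2.59199 = 1.54322 puts the formula on 4 O.
Si: 0.64461 × 1.54322 = 0.995 atoms per formula unit.

0.995 Si apfu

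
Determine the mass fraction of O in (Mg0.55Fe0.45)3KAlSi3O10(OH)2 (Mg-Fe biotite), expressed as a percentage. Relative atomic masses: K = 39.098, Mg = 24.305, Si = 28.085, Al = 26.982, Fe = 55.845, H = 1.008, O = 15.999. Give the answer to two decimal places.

M((Mg0.55Fe0.45)3KAlSi3O10(OH)2) = 459.833 g/mol.
O contributes 12 × 15.999 = 191.988 g per mole.
191.988/459.833 = 0.4175 → 41.75%.

41.75 weight percent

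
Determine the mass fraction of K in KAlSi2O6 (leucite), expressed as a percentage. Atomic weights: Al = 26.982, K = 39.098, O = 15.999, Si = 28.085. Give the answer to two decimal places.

Formula mass = 1·39.098 + 1·26.982 + 2·28.085 + 6·15.999 = 218.244 g/mol, of which 39.098 g is K.
So K makes up 39.098/218.244 = 0.1791 of the mass, i.e. 17.91%.

17.91 weight percent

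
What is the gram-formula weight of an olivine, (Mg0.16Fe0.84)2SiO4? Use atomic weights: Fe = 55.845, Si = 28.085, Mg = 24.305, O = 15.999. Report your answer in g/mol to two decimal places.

193.68 g/mol

Mg: 0.32 × 24.305 = 7.7776
Fe: 1.68 × 55.845 = 93.8196
Si: 1 × 28.085 = 28.0850
O: 4 × 15.999 = 63.9960
Summing the contributions gives the formula mass.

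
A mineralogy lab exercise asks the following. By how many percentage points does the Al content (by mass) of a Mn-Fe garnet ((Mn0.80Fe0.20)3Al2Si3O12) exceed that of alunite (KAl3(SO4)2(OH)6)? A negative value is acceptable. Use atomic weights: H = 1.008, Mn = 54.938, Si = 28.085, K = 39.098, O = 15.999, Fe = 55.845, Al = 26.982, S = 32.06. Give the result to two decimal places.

M((Mn0.80Fe0.20)3Al2Si3O12) = 495.565 g/mol, so wt% Al = 53.964/495.565 × 100 = 10.89%.
M(KAl3(SO4)2(OH)6) = 414.198 g/mol, so wt% Al = 80.946/414.198 × 100 = 19.54%.
10.89 − 19.54 = -8.65 pp.

-8.65 percentage points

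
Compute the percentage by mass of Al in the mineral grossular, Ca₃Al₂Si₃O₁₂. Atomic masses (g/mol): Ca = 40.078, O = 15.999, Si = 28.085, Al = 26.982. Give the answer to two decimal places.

11.98 wt%

Molar mass of Ca₃Al₂Si₃O₁₂: 3·40.078 + 2·26.982 + 3·28.085 + 12·15.999 = 450.441 g/mol.
Mass of Al per formula unit: 2 × 26.982 = 53.964 g.
Weight fraction Al = 53.964 / 450.441 = 0.1198.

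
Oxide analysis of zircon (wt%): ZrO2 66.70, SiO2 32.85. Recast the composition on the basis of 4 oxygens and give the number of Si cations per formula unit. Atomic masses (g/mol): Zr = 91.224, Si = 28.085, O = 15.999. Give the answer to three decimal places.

1.005 Si apfu

ZrO2 (M=123.222): mol = 0.54130; Zr = 0.54130, O = 1.08260.
SiO2 (M=60.083): mol = 0.54674; Si = 0.54674, O = 1.09348.
ΣO = 2.17608; factor = 4/ΣO = 1.83817.
Si apfu = 0.54674 × 1.83817 = 1.005.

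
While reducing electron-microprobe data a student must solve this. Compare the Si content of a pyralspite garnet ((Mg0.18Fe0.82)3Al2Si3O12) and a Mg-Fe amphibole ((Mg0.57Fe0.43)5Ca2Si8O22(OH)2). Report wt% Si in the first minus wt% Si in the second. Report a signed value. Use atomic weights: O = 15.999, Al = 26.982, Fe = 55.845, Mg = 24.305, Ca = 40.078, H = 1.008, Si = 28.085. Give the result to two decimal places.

-8.00 percentage points

Si in (Mg0.18Fe0.82)3Al2Si3O12: molar mass 480.710 g/mol; 3×28.085 = 84.255 g → 17.53 wt%.
Si in (Mg0.57Fe0.43)5Ca2Si8O22(OH)2: molar mass 880.164 g/mol; 8×28.085 = 224.680 g → 25.53 wt%.
Difference = 17.53 − 25.53 = -8.00 percentage points.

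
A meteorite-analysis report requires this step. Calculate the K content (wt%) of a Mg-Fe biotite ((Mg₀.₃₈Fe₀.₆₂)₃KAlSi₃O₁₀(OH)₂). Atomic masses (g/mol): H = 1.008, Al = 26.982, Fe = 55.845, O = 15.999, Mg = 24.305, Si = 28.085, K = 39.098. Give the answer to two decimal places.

8.22 wt%

Formula mass = 1.14×24.305 + 1.86×55.845 + 1×39.098 + 1×26.982 + 3×28.085 + 12×15.999 + 2×1.008 = 475.918 g/mol, of which 39.098 g is K.
So K makes up 39.098/475.918 = 0.0822 of the mass, i.e. 8.22%.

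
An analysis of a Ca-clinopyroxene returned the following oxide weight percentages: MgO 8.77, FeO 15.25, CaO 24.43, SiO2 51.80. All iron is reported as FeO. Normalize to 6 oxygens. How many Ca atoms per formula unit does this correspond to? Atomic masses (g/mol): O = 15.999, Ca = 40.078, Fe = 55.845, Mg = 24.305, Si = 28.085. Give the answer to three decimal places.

1.009 Ca apfu

MgO (M=40.304): mol = 0.21760; Mg = 0.21760, O = 0.21760.
FeO (M=71.844): mol = 0.21227; Fe = 0.21227, O = 0.21227.
CaO (M=56.077): mol = 0.43565; Ca = 0.43565, O = 0.43565.
SiO2 (M=60.083): mol = 0.86214; Si = 0.86214, O = 1.72428.
ΣO = 2.58980; factor = 6/ΣO = 2.31678.
Ca apfu = 0.43565 × 2.31678 = 1.009.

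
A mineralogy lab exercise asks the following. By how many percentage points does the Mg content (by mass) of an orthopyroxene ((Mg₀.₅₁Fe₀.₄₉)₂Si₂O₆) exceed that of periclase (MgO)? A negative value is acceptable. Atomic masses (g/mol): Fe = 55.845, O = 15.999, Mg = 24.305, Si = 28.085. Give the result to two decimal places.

First mineral: 24.791 g Mg in 231.683 g formula = 10.70 wt% Mg.
Second mineral: 24.305 g Mg in 40.304 g formula = 60.30 wt% Mg.
10.70% − 60.30% gives a difference of -49.60 percentage points.

-49.60 percentage points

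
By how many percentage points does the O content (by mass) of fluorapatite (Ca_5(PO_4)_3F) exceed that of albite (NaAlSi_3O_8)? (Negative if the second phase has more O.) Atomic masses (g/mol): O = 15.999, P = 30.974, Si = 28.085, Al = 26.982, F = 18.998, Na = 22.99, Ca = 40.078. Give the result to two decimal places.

First mineral: 191.988 g O in 504.298 g formula = 38.07 wt% O.
Second mineral: 127.992 g O in 262.219 g formula = 48.81 wt% O.
38.07% − 48.81% gives a difference of -10.74 percentage points.

-10.74 percentage points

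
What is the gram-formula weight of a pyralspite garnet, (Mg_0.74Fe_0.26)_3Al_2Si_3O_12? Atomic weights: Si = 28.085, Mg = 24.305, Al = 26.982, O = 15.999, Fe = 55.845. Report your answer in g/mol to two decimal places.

427.72 g/mol

M = 2.22·24.305 + 0.78·55.845 + 2·26.982 + 3·28.085 + 12·15.999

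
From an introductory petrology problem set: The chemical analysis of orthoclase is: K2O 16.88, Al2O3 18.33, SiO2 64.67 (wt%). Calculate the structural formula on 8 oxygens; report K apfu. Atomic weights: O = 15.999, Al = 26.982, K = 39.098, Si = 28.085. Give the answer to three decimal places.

K2O: 16.88/94.195 = 0.17920 mol → 0.35840 mol K, 0.17920 mol O.
Al2O3: 18.33/101.961 = 0.17977 mol → 0.35954 mol Al, 0.53931 mol O.
SiO2: 64.67/60.083 = 1.07634 mol → 1.07634 mol Si, 2.15268 mol O.
Total oxygen = 2.87119 mol. Normalization factor = 8/2.87119 = 2.78630.
K per 8 O = 0.35840 × 2.78630 = 0.999.

0.999 K apfu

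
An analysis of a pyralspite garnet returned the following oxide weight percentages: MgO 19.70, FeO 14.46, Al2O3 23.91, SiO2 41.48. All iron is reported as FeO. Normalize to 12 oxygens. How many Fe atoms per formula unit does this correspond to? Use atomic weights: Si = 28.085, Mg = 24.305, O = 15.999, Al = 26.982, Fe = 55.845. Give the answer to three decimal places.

19.70 wt% MgO ÷ 40.304 g/mol = 0.48879 mol, giving 0.48879 Mg and 0.48879 O.
14.46 wt% FeO ÷ 71.844 g/mol = 0.20127 mol, giving 0.20127 Fe and 0.20127 O.
23.91 wt% Al2O3 ÷ 101.961 g/mol = 0.23450 mol, giving 0.46900 Al and 0.70350 O.
41.48 wt% SiO2 ÷ 60.083 g/mol = 0.69038 mol, giving 0.69038 Si and 1.38076 O.
Oxygen sums to 2.77432; scaling by 12/2.77432 = 4.32538 puts the formula on 12 O.
Fe: 0.20127 × 4.32538 = 0.871 atoms per formula unit.

0.871 Fe apfu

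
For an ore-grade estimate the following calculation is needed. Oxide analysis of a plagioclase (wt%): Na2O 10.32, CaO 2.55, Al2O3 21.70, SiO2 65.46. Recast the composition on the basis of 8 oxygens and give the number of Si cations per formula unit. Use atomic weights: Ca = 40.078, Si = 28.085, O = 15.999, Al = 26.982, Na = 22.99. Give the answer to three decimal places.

Na2O (M=61.979): mol = 0.16651; Na = 0.33302, O = 0.16651.
CaO (M=56.077): mol = 0.04547; Ca = 0.04547, O = 0.04547.
Al2O3 (M=101.961): mol = 0.21283; Al = 0.42566, O = 0.63849.
SiO2 (M=60.083): mol = 1.08949; Si = 1.08949, O = 2.17898.
ΣO = 3.02945; factor = 8/ΣO = 2.64074.
Si apfu = 1.08949 × 2.64074 = 2.877.

2.877 Si apfu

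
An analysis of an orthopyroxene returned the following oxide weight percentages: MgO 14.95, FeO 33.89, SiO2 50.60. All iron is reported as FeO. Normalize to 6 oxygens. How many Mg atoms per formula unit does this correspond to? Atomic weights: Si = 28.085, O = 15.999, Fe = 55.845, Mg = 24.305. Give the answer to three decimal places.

0.881 Mg apfu

MgO: 14.95/40.304 = 0.37093 mol → 0.37093 mol Mg, 0.37093 mol O.
FeO: 33.89/71.844 = 0.47172 mol → 0.47172 mol Fe, 0.47172 mol O.
SiO2: 50.60/60.083 = 0.84217 mol → 0.84217 mol Si, 1.68434 mol O.
Total oxygen = 2.52699 mol. Normalization factor = 6/2.52699 = 2.37437.
Mg per 6 O = 0.37093 × 2.37437 = 0.881.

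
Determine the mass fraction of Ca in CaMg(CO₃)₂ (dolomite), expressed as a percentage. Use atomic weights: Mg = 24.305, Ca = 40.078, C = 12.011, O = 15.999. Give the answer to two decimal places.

21.73 wt%

Molar mass of CaMg(CO₃)₂: 1*40.078 + 1*24.305 + 2*12.011 + 6*15.999 = 184.399 g/mol.
Mass of Ca per formula unit: 1 × 40.078 = 40.078 g.
Weight fraction Ca = 40.078 / 184.399 = 0.2173.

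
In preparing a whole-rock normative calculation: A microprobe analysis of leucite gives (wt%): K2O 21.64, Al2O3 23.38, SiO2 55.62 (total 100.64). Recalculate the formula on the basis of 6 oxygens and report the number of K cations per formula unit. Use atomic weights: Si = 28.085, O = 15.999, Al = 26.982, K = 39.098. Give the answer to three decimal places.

21.64 wt% K2O ÷ 94.195 g/mol = 0.22974 mol, giving 0.45948 K and 0.22974 O.
23.38 wt% Al2O3 ÷ 101.961 g/mol = 0.22930 mol, giving 0.45860 Al and 0.68790 O.
55.62 wt% SiO2 ÷ 60.083 g/mol = 0.92572 mol, giving 0.92572 Si and 1.85144 O.
Oxygen sums to 2.76908; scaling by 6/2.76908 = 2.16678 puts the formula on 6 O.
K: 0.45948 × 2.16678 = 0.996 atoms per formula unit.

0.996 K apfu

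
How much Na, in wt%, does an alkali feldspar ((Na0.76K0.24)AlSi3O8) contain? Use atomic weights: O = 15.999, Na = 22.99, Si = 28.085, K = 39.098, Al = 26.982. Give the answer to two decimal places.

6.57 wt%

Formula mass = 0.76·22.99 + 0.24·39.098 + 1·26.982 + 3·28.085 + 8·15.999 = 266.085 g/mol, of which 17.472 g is Na.
So Na makes up 17.472/266.085 = 0.0657 of the mass, i.e. 6.57%.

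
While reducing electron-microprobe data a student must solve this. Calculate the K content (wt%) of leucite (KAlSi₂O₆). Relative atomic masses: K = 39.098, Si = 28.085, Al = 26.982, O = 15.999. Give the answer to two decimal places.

Formula mass = 1*39.098 + 1*26.982 + 2*28.085 + 6*15.999 = 218.244 g/mol, of which 39.098 g is K.
So K makes up 39.098/218.244 = 0.1791 of the mass, i.e. 17.91%.

17.91 wt%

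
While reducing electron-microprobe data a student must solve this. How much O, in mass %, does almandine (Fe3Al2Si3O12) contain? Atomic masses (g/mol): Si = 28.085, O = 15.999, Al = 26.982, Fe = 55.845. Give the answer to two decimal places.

38.57 mass %

M(Fe3Al2Si3O12) = 497.742 g/mol.
O contributes 12 × 15.999 = 191.988 g per mole.
191.988/497.742 = 0.3857 → 38.57%.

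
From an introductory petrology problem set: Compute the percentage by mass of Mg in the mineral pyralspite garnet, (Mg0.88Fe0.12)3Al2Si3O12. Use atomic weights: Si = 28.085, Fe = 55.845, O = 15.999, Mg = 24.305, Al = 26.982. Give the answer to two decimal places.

Molar mass of (Mg0.88Fe0.12)3Al2Si3O12: 2.64*24.305 + 0.36*55.845 + 2*26.982 + 3*28.085 + 12*15.999 = 414.476 g/mol.
Mass of Mg per formula unit: 2.64 × 24.305 = 64.165 g.
Weight fraction Mg = 64.165 / 414.476 = 0.1548.

15.48 mass %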